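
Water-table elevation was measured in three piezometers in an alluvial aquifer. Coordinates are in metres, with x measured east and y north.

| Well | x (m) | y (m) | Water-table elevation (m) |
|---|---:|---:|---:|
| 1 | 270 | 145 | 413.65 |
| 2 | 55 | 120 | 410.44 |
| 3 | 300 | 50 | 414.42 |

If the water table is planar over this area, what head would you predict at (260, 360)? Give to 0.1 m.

412.8 m

With h = a·x + b·y + c and 1 as origin, the differences give:
  (-215)·a + (-25)·b = -3.21
  30·a + (-95)·b = +0.77
Eliminate b (×(-95) and ×(-25), subtract): 21175·a = 324.200 → a = ∂h/∂x = +0.01531
Back-substitute: b = ∂h/∂y = -0.003270.
h(260, 360) = 413.65 + (+0.01531)·(-10) + (-0.003270)·(215) = 413.65 -0.153 -0.703 = 412.794 m.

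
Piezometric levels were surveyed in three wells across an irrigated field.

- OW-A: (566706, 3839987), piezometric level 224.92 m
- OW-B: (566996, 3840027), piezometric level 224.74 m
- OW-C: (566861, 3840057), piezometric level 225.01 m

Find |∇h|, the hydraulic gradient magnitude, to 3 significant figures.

0.00400

With h = a·x + b·y + c and OW-A as origin, the differences give:
  290·a + 40·b = -0.18
  155·a + 70·b = +0.09
Eliminate b (×70 and ×40, subtract): 14100·a = -16.200 → a = ∂h/∂x = -0.001149
Back-substitute: b = ∂h/∂y = +0.003830.
|∇h| = √(-0.001149² + 0.003830²) = 0.003999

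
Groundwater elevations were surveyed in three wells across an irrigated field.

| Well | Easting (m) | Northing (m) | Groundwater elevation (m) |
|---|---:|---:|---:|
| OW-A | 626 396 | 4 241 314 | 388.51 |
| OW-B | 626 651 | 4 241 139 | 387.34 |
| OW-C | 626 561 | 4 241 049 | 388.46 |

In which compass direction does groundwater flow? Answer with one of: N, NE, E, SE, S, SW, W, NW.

NE

Three-point gradient (reference OW-A): Δ to OW-B = (255, -175, -1.17), Δ to OW-C = (165, -265, -0.05).
∂h/∂x = -0.007786, ∂h/∂y = -0.004659 (det = -38700).
Flow = −∇h = (+0.007786 east, +0.004659 north), which points northeast.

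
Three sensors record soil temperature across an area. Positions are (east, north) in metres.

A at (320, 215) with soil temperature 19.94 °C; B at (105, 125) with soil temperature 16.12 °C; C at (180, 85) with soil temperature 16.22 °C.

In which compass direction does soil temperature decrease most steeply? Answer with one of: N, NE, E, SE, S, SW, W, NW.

SW

Taking A as reference: B−A = (-215, -90, -3.82); C−A = (-140, -130, -3.72).
Determinant of the coordinate differences = (-215)·(-130) − (-140)·(-90) = 15350.
∂T/∂x = [(-3.82)·(-130) − (-3.72)·(-90)] / 15350 = +0.01054
∂T/∂y = [(-215)·(-3.72) − (-140)·(-3.82)] / 15350 = +0.01726
Steepest decrease is along −∇f = (-0.01054 E, -0.01726 N) → southwest.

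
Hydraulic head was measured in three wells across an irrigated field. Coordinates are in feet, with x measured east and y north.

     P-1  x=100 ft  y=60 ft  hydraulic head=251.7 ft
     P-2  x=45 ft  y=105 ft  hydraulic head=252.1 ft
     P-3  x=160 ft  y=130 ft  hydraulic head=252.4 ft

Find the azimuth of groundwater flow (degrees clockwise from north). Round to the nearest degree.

183°

Three-point gradient (reference P-1): Δ to P-2 = (-55, 45, +0.4), Δ to P-3 = (60, 70, +0.7).
∂h/∂x = +0.0005344, ∂h/∂y = +0.009542 (det = -6550).
Flow direction (−∇h) has components (-0.0005344 E, -0.009542 N).
Azimuth = atan2(E, N) = atan2(-0.0005344, -0.009542) = 183.2° ≈ 183°.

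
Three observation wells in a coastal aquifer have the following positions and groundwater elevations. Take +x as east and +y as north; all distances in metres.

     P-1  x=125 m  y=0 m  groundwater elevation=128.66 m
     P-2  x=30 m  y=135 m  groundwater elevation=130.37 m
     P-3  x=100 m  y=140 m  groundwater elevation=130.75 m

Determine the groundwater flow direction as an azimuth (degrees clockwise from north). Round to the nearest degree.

195°

With h = a·x + b·y + c and P-1 as origin, the differences give:
  (-95)·a + 135·b = +1.71
  (-25)·a + 140·b = +2.09
Eliminate b (×140 and ×135, subtract): -9925·a = -42.750 → a = ∂h/∂x = +0.004307
Back-substitute: b = ∂h/∂y = +0.01570.
Flow direction (−∇h) has components (-0.004307 E, -0.01570 N).
Azimuth = atan2(E, N) = atan2(-0.004307, -0.01570) = 195.3° ≈ 195°.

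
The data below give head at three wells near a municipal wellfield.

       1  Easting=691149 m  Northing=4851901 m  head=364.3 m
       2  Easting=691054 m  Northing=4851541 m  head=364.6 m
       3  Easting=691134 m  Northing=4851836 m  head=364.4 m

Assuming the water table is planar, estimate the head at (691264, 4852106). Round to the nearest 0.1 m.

Differences from 1: to 2 (Δx, Δy, Δh) = (-95, -360, +0.3); to 3 = (-15, -65, +0.1).
Determinant of the coordinate differences = (-95)·(-65) − (-15)·(-360) = 775.
∂h/∂x = [(+0.3)·(-65) − (+0.1)·(-360)] / 775 = +0.02129
∂h/∂y = [(-95)·(+0.1) − (-15)·(+0.3)] / 775 = -0.006452
h(691264, 4852106) = 364.3 + (+0.02129)·(115) + (-0.006452)·(205) = 364.3 +2.448 -1.323 = 365.426 m.

365.4 m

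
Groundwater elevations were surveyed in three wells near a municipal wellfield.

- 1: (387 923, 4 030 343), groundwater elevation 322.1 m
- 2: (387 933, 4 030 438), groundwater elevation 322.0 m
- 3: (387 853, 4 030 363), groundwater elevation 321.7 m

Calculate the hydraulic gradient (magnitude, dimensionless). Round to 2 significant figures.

0.0055

With h = a·x + b·y + c and 1 as origin, the differences give:
  10·a + 95·b = -0.1
  (-70)·a + 20·b = -0.4
Eliminate b (×20 and ×95, subtract): 6850·a = 36.00 → a = ∂h/∂x = +0.005255
Back-substitute: b = ∂h/∂y = -0.001606.
|∇h| = √(0.005255² + -0.001606²) = 0.005495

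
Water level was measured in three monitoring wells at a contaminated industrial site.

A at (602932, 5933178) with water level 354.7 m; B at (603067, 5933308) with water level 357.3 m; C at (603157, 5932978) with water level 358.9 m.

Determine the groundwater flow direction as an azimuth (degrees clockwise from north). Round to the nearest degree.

Taking A as reference: B−A = (135, 130, +2.6); C−A = (225, -200, +4.2).
Determinant of the coordinate differences = 135·(-200) − 225·130 = -56250.
∂h/∂x = [(+2.6)·(-200) − (+4.2)·130] / -56250 = +0.01895
∂h/∂y = [135·(+4.2) − 225·(+2.6)] / -56250 = +0.0003200
Flow direction (−∇h) has components (-0.01895 E, -0.0003200 N).
Azimuth = atan2(E, N) = atan2(-0.01895, -0.0003200) = 269.0° ≈ 269°.

269°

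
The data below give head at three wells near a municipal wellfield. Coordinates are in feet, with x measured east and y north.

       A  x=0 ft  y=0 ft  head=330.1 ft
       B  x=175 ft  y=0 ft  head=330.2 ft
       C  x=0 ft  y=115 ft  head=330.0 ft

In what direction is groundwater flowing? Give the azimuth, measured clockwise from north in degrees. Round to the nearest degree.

327°

∂h/∂x = (330.2 − 330.1) / (175 − 0) = +0.0005714
∂h/∂y = (330.0 − 330.1) / (115 − 0) = -0.0008696
Flow direction (−∇h) has components (-0.0005714 E, +0.0008696 N).
Azimuth = atan2(E, N) = atan2(-0.0005714, +0.0008696) = 326.7° ≈ 327°.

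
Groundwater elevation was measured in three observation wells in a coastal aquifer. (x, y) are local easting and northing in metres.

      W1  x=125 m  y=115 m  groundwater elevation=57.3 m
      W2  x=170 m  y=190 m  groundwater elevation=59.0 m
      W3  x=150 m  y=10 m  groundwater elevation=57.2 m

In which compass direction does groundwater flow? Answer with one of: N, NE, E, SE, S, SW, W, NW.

W

With h = a·x + b·y + c and W1 as origin, the differences give:
  45·a + 75·b = +1.7
  25·a + (-105)·b = -0.1
Eliminate b (×(-105) and ×75, subtract): -6600·a = -171.00 → a = ∂h/∂x = +0.02591
Back-substitute: b = ∂h/∂y = +0.007121.
Flow = −∇h = (-0.02591 east, -0.007121 north), which points west.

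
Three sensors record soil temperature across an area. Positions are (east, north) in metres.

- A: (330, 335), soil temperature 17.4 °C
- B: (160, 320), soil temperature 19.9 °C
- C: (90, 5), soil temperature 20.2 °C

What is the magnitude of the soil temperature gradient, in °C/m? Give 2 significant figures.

0.015 °C/m

Taking A as reference: B−A = (-170, -15, +2.5); C−A = (-240, -330, +2.8).
Determinant of the coordinate differences = (-170)·(-330) − (-240)·(-15) = 52500.
∂T/∂x = [(+2.5)·(-330) − (+2.8)·(-15)] / 52500 = -0.01491
∂T/∂y = [(-170)·(+2.8) − (-240)·(+2.5)] / 52500 = +0.002362
|∇f| = √(-0.01491² + 0.002362²) = 0.0151 °C/m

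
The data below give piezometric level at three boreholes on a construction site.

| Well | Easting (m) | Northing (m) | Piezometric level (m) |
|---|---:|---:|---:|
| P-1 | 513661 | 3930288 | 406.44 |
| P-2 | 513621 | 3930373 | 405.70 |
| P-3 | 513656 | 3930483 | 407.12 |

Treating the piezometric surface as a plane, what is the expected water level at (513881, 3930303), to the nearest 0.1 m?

With h = a·x + b·y + c and P-1 as origin, the differences give:
  (-40)·a + 85·b = -0.74
  (-5)·a + 195·b = +0.68
Eliminate b (×195 and ×85, subtract): -7375·a = -202.100 → a = ∂h/∂x = +0.02740
Back-substitute: b = ∂h/∂y = +0.004190.
h(513881, 3930303) = 406.44 + (+0.02740)·(220) + (+0.004190)·(15) = 406.44 +6.029 +0.063 = 412.532 m.

412.5 m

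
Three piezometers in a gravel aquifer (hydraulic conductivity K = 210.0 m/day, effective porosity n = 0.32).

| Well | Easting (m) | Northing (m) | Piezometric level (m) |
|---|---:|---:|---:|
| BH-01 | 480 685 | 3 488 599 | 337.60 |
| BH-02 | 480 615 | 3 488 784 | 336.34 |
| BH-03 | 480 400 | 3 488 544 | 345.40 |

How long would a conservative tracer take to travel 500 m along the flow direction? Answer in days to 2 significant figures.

26 days

Differences from BH-01: to BH-02 (Δx, Δy, Δh) = (-70, 185, -1.26); to BH-03 = (-285, -55, +7.80).
Determinant of the coordinate differences = (-70)·(-55) − (-285)·185 = 56575.
∂h/∂x = [(-1.26)·(-55) − (+7.80)·185] / 56575 = -0.02428
∂h/∂y = [(-70)·(+7.80) − (-285)·(-1.26)] / 56575 = -0.01600
|∇h| = √(-0.02428² + -0.01600²) = 0.02908
Seepage velocity v = K·i/n = 210.0 × 0.02908 / 0.32 = 19.08 m/day.
t = 500 / 19.08 = 26.21 days.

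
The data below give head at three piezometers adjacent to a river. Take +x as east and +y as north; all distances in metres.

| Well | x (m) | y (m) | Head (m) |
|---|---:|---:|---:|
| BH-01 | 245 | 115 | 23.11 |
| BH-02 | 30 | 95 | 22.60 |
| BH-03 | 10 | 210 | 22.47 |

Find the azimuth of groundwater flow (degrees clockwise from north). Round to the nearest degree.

286°

Differences from BH-01: to BH-02 (Δx, Δy, Δh) = (-215, -20, -0.51); to BH-03 = (-235, 95, -0.64).
Solve a·Δx + b·Δy = Δh: det = (-215)·95 − (-235)·(-20) = -25125.
∂h/∂x = [(-0.51)·95 − (-0.64)·(-20)] / -25125 = +0.002438
∂h/∂y = [(-215)·(-0.64) − (-235)·(-0.51)] / -25125 = -0.0007065
Flow direction (−∇h) has components (-0.002438 E, +0.0007065 N).
Azimuth = atan2(E, N) = atan2(-0.002438, +0.0007065) = 286.2° ≈ 286°.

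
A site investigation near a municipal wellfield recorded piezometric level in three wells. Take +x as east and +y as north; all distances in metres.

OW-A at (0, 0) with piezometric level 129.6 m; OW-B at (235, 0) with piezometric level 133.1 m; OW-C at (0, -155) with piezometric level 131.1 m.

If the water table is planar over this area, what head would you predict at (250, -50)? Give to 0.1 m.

133.8 m

∂h/∂x = (133.1 − 129.6) / (235 − 0) = +0.01489
∂h/∂y = (131.1 − 129.6) / (-155 − 0) = -0.009677
h(250, -50) = 129.6 + (+0.01489)·(250) + (-0.009677)·(-50) = 129.6 +3.723 +0.484 = 133.807 m.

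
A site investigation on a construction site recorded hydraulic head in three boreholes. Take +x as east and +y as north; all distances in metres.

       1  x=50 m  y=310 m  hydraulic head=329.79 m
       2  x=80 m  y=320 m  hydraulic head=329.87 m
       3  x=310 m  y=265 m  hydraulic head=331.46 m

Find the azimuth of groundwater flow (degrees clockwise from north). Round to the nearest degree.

Three-point gradient (reference 1): Δ to 2 = (30, 10, +0.08), Δ to 3 = (260, -45, +1.67).
∂h/∂x = +0.005139, ∂h/∂y = -0.007418 (det = -3950).
Flow direction (−∇h) has components (-0.005139 E, +0.007418 N).
Azimuth = atan2(E, N) = atan2(-0.005139, +0.007418) = 325.3° ≈ 325°.

325°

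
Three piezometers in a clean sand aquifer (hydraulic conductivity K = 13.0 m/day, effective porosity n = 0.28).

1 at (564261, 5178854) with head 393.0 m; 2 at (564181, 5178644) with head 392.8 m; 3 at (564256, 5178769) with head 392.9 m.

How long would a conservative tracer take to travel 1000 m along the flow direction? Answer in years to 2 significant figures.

42 years

Differences from 1: to 2 (Δx, Δy, Δh) = (-80, -210, -0.2); to 3 = (-5, -85, -0.1).
Determinant of the coordinate differences = (-80)·(-85) − (-5)·(-210) = 5750.
∂h/∂x = [(-0.2)·(-85) − (-0.1)·(-210)] / 5750 = -0.0006957
∂h/∂y = [(-80)·(-0.1) − (-5)·(-0.2)] / 5750 = +0.001217
|∇h| = √(-0.0006957² + 0.001217²) = 0.001402
Seepage velocity v = K·i/n = 13.0 × 0.001402 / 0.28 = 0.06509 m/day.
t = 1000 / 0.06509 = 1.536e+04 days = 42.1 years.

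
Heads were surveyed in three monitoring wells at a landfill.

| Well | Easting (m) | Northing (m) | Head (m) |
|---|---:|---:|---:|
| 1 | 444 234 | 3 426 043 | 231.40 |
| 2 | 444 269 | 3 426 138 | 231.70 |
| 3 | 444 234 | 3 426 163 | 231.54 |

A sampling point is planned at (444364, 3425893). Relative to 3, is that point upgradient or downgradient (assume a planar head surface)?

upgradient

Taking 1 as reference: 2−1 = (35, 95, +0.30); 3−1 = (0, 120, +0.14).
Solve a·Δx + b·Δy = Δh: det = 35·120 − 0·95 = 4200.
∂h/∂x = [(+0.30)·120 − (+0.14)·95] / 4200 = +0.005405
∂h/∂y = [35·(+0.14) − 0·(+0.30)] / 4200 = +0.001167
Head at (444364, 3425893) = 231.40 + (+0.005405)·(130) + (+0.001167)·(-150) = 231.93 m.
That is higher than the 231.54 m at 3, so the point is upgradient.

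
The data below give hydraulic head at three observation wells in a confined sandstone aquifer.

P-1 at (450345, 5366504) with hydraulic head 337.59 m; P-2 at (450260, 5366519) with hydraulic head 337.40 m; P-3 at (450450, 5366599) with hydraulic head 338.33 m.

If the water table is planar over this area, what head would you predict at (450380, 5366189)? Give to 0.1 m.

Differences from P-1: to P-2 (Δx, Δy, Δh) = (-85, 15, -0.19); to P-3 = (105, 95, +0.74).
Solve a·Δx + b·Δy = Δh: det = (-85)·95 − 105·15 = -9650.
∂h/∂x = [(-0.19)·95 − (+0.74)·15] / -9650 = +0.003021
∂h/∂y = [(-85)·(+0.74) − 105·(-0.19)] / -9650 = +0.004451
h(450380, 5366189) = 337.59 + (+0.003021)·(35) + (+0.004451)·(-315) = 337.59 +0.106 -1.402 = 336.294 m.

336.3 m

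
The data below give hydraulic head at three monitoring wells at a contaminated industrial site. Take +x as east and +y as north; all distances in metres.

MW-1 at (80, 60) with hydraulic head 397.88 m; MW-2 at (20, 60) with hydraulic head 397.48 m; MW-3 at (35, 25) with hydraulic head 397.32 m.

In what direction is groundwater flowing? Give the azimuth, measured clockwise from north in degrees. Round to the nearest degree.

With h = a·x + b·y + c and MW-1 as origin, the differences give:
  (-60)·a + 0·b = -0.40
  (-45)·a + (-35)·b = -0.56
Eliminate b (×(-35) and ×0, subtract): 2100·a = 14.000 → a = ∂h/∂x = +0.006667
Back-substitute: b = ∂h/∂y = +0.007429.
Flow direction (−∇h) has components (-0.006667 E, -0.007429 N).
Azimuth = atan2(E, N) = atan2(-0.006667, -0.007429) = 221.9° ≈ 222°.

222°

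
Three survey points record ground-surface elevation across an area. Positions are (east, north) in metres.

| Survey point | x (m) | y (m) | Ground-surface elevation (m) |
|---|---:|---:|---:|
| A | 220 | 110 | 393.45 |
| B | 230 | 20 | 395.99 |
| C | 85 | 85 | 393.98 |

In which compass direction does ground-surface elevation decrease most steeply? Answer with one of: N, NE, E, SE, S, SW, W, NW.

N

Differences from A: to B (Δx, Δy, Δh) = (10, -90, +2.54); to C = (-135, -25, +0.53).
Determinant of the coordinate differences = 10·(-25) − (-135)·(-90) = -12400.
∂z/∂x = [(+2.54)·(-25) − (+0.53)·(-90)] / -12400 = +0.001274
∂z/∂y = [10·(+0.53) − (-135)·(+2.54)] / -12400 = -0.02808
Steepest decrease is along −∇f = (-0.001274 E, +0.02808 N) → north.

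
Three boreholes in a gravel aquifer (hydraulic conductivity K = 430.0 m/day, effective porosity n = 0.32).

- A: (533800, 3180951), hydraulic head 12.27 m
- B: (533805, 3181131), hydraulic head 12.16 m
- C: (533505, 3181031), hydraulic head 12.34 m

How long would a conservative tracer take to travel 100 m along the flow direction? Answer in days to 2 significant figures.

Three-point gradient (reference A): Δ to B = (5, 180, -0.11), Δ to C = (-295, 80, +0.07).
∂h/∂x = -0.0004000, ∂h/∂y = -0.0006000 (det = 53500).
|∇h| = √(-0.0004000² + -0.0006000²) = 0.0007211
Seepage velocity v = K·i/n = 430.0 × 0.0007211 / 0.32 = 0.969 m/day.
t = 100 / 0.969 = 103.2 days.

100 days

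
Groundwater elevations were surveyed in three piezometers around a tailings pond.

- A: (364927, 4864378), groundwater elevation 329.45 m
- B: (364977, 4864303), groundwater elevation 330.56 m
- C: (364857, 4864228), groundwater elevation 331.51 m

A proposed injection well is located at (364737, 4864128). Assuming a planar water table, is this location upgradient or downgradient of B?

Taking A as reference: B−A = (50, -75, +1.11); C−A = (-70, -150, +2.06).
Solve a·Δx + b·Δy = Δh: det = 50·(-150) − (-70)·(-75) = -12750.
∂h/∂x = [(+1.11)·(-150) − (+2.06)·(-75)] / -12750 = +0.0009412
∂h/∂y = [50·(+2.06) − (-70)·(+1.11)] / -12750 = -0.01417
Head at (364737, 4864128) = 329.45 + (+0.0009412)·(-190) + (-0.01417)·(-250) = 332.81 m.
That is higher than the 330.56 m at B, so the point is upgradient.

upgradient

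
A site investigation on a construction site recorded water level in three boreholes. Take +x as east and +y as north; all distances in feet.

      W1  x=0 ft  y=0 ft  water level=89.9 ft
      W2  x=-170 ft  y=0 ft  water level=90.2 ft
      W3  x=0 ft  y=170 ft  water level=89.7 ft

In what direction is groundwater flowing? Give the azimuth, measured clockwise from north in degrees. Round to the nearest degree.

056°

∂h/∂x = (90.2 − 89.9) / (-170 − 0) = -0.001765
∂h/∂y = (89.7 − 89.9) / (170 − 0) = -0.001176
Flow direction (−∇h) has components (+0.001765 E, +0.001176 N).
Azimuth = atan2(E, N) = atan2(+0.001765, +0.001176) = 56.3° ≈ 056°.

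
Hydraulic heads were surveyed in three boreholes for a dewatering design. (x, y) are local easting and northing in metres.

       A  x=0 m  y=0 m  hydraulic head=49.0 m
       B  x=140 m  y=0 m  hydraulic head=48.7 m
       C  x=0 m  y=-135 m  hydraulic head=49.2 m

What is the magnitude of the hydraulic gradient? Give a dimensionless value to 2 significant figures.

∂h/∂x = (48.7 − 49.0) / (140 − 0) = -0.002143
∂h/∂y = (49.2 − 49.0) / (-135 − 0) = -0.001481
|∇h| = √(-0.002143² + -0.001481²) = 0.002605

0.0026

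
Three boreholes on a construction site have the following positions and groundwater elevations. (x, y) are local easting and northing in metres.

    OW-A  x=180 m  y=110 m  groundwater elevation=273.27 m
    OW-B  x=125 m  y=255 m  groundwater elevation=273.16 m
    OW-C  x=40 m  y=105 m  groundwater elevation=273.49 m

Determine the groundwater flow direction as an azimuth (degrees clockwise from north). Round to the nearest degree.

049°

With h = a·x + b·y + c and OW-A as origin, the differences give:
  (-55)·a + 145·b = -0.11
  (-140)·a + (-5)·b = +0.22
Eliminate b (×(-5) and ×145, subtract): 20575·a = -31.350 → a = ∂h/∂x = -0.001524
Back-substitute: b = ∂h/∂y = -0.001337.
Flow direction (−∇h) has components (+0.001524 E, +0.001337 N).
Azimuth = atan2(E, N) = atan2(+0.001524, +0.001337) = 48.7° ≈ 049°.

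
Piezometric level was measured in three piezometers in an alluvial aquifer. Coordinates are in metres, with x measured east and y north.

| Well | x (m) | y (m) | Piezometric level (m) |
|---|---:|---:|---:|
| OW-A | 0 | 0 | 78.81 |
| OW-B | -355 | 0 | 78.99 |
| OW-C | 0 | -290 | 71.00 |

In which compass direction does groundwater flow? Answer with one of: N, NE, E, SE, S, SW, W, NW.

∂h/∂x = (78.99 − 78.81) / (-355 − 0) = -0.0005070
∂h/∂y = (71.00 − 78.81) / (-290 − 0) = +0.02693
Flow = −∇h = (+0.0005070 east, -0.02693 north), which points south.

S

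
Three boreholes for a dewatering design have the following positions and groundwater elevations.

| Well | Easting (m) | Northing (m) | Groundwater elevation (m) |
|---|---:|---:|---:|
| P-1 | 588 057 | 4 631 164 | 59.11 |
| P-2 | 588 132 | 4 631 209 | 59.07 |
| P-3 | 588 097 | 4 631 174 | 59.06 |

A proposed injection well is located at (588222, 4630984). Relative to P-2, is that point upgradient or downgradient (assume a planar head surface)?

downgradient

With h = a·x + b·y + c and P-1 as origin, the differences give:
  75·a + 45·b = -0.04
  40·a + 10·b = -0.05
Eliminate b (×10 and ×45, subtract): -1050·a = 1.850 → a = ∂h/∂x = -0.001762
Back-substitute: b = ∂h/∂y = +0.002048.
Head at (588222, 4630984) = 59.11 + (-0.001762)·(165) + (+0.002048)·(-180) = 58.45 m.
That is lower than the 59.07 m at P-2, so the point is downgradient.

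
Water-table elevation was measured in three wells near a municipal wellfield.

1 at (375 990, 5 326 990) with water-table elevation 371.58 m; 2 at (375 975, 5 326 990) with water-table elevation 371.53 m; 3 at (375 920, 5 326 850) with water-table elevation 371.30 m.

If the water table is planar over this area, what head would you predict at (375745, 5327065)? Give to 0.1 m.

Three-point gradient (reference 1): Δ to 2 = (-15, 0, -0.05), Δ to 3 = (-70, -140, -0.28).
∂h/∂x = +0.003333, ∂h/∂y = +0.0003333 (det = 2100).
h(375745, 5327065) = 371.58 + (+0.003333)·(-245) + (+0.0003333)·(75) = 371.58 -0.817 +0.025 = 370.788 m.

370.8 m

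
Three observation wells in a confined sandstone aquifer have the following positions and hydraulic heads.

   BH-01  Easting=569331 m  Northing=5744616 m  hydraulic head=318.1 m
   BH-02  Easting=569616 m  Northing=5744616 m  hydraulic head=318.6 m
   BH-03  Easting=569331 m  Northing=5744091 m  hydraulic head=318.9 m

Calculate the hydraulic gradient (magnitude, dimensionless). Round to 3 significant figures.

∂h/∂x = (318.6 − 318.1) / (569616 − 569331) = +0.001754
∂h/∂y = (318.9 − 318.1) / (5744091 − 5744616) = -0.001524
|∇h| = √(0.001754² + -0.001524²) = 0.002324

0.00232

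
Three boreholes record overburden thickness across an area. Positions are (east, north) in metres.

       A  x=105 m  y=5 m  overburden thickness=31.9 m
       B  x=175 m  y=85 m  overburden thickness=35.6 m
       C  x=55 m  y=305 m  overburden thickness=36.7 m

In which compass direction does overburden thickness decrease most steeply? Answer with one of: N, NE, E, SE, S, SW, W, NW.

SW

With d = a·x + b·y + c and A as origin, the differences give:
  70·a + 80·b = +3.7
  (-50)·a + 300·b = +4.8
Eliminate b (×300 and ×80, subtract): 25000·a = 726.00 → a = ∂d/∂x = +0.02904
Back-substitute: b = ∂d/∂y = +0.02084.
Steepest decrease is along −∇f = (-0.02904 E, -0.02084 N) → southwest.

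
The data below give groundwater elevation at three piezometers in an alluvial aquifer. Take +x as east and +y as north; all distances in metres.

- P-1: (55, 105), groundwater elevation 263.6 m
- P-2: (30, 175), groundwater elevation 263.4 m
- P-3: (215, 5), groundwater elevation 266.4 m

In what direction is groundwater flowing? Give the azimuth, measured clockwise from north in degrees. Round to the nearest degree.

258°

Taking P-1 as reference: P-2−P-1 = (-25, 70, -0.2); P-3−P-1 = (160, -100, +2.8).
Determinant of the coordinate differences = (-25)·(-100) − 160·70 = -8700.
∂h/∂x = [(-0.2)·(-100) − (+2.8)·70] / -8700 = +0.02023
∂h/∂y = [(-25)·(+2.8) − 160·(-0.2)] / -8700 = +0.004368
Flow direction (−∇h) has components (-0.02023 E, -0.004368 N).
Azimuth = atan2(E, N) = atan2(-0.02023, -0.004368) = 257.8° ≈ 258°.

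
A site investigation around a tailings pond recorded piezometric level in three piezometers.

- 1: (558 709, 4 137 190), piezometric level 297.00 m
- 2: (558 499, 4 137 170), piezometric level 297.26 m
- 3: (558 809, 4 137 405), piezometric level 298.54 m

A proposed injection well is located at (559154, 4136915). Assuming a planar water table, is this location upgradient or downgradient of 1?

downgradient

Taking 1 as reference: 2−1 = (-210, -20, +0.26); 3−1 = (100, 215, +1.54).
Solve a·Δx + b·Δy = Δh: det = (-210)·215 − 100·(-20) = -43150.
∂h/∂x = [(+0.26)·215 − (+1.54)·(-20)] / -43150 = -0.002009
∂h/∂y = [(-210)·(+1.54) − 100·(+0.26)] / -43150 = +0.008097
Head at (559154, 4136915) = 297.00 + (-0.002009)·(445) + (+0.008097)·(-275) = 293.88 m.
That is lower than the 297.00 m at 1, so the point is downgradient.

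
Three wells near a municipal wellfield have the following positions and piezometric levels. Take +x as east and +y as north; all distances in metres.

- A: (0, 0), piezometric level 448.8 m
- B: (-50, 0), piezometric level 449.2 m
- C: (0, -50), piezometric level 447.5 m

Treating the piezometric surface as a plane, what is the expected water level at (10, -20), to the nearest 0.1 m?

448.2 m

∂h/∂x = (449.2 − 448.8) / (-50 − 0) = -0.008000
∂h/∂y = (447.5 − 448.8) / (-50 − 0) = +0.02600
h(10, -20) = 448.8 + (-0.008000)·(10) + (+0.02600)·(-20) = 448.8 -0.080 -0.520 = 448.200 m.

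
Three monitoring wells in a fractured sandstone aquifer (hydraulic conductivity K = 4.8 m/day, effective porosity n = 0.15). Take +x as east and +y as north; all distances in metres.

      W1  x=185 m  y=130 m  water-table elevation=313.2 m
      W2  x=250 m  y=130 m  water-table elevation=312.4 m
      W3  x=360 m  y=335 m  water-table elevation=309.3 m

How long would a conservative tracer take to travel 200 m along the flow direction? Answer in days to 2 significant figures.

Differences from W1: to W2 (Δx, Δy, Δh) = (65, 0, -0.8); to W3 = (175, 205, -3.9).
Solve a·Δx + b·Δy = Δh: det = 65·205 − 175·0 = 13325.
∂h/∂x = [(-0.8)·205 − (-3.9)·0] / 13325 = -0.01231
∂h/∂y = [65·(-3.9) − 175·(-0.8)] / 13325 = -0.008518
|∇h| = √(-0.01231² + -0.008518²) = 0.01497
Seepage velocity v = K·i/n = 4.8 × 0.01497 / 0.15 = 0.479 m/day.
t = 200 / 0.479 = 417.5 days.

420 days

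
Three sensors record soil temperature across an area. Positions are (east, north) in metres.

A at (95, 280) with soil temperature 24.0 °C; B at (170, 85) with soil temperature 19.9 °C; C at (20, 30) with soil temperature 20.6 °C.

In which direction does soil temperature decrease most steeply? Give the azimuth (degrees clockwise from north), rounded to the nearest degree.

147°

Differences from A: to B (Δx, Δy, Δh) = (75, -195, -4.1); to C = (-75, -250, -3.4).
Determinant of the coordinate differences = 75·(-250) − (-75)·(-195) = -33375.
∂T/∂x = [(-4.1)·(-250) − (-3.4)·(-195)] / -33375 = -0.01085
∂T/∂y = [75·(-3.4) − (-75)·(-4.1)] / -33375 = +0.01685
Steepest decrease is along −∇f: components (+0.01085 E, -0.01685 N).
Azimuth = atan2(+0.01085, -0.01685) = 147.2° ≈ 147°.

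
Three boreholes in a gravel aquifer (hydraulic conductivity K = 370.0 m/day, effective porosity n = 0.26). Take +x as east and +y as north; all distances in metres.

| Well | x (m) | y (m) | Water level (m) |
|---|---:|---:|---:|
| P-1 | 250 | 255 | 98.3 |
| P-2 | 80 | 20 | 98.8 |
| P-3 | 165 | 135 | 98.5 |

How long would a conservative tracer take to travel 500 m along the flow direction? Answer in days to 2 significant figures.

9.6 days

Differences from P-1: to P-2 (Δx, Δy, Δh) = (-170, -235, +0.5); to P-3 = (-85, -120, +0.2).
Determinant of the coordinate differences = (-170)·(-120) − (-85)·(-235) = 425.
∂h/∂x = [(+0.5)·(-120) − (+0.2)·(-235)] / 425 = -0.03059
∂h/∂y = [(-170)·(+0.2) − (-85)·(+0.5)] / 425 = +0.02000
|∇h| = √(-0.03059² + 0.02000²) = 0.03655
Seepage velocity v = K·i/n = 370.0 × 0.03655 / 0.26 = 52.01 m/day.
t = 500 / 52.01 = 9.614 days.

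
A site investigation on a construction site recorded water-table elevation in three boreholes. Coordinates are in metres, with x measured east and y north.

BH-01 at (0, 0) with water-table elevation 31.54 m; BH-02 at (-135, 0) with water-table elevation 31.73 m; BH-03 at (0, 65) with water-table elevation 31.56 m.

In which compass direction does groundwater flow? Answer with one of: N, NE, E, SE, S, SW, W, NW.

∂h/∂x = (31.73 − 31.54) / (-135 − 0) = -0.001407
∂h/∂y = (31.56 − 31.54) / (65 − 0) = +0.0003077
Flow = −∇h = (+0.001407 east, -0.0003077 north), which points east.

E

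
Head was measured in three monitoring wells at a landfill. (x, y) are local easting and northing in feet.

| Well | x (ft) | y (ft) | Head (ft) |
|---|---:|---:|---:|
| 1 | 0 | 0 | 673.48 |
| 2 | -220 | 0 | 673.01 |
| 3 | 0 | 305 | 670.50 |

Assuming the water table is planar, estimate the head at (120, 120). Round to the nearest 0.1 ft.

∂h/∂x = (673.01 − 673.48) / (-220 − 0) = +0.002136
∂h/∂y = (670.50 − 673.48) / (305 − 0) = -0.009770
h(120, 120) = 673.48 + (+0.002136)·(120) + (-0.009770)·(120) = 673.48 +0.256 -1.172 = 672.564 ft.

672.6 ft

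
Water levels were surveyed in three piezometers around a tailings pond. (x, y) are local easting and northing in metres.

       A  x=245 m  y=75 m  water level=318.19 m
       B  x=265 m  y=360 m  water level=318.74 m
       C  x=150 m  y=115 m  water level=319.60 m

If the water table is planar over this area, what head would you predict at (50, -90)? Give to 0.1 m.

320.4 m

Three-point gradient (reference A): Δ to B = (20, 285, +0.55), Δ to C = (-95, 40, +1.41).
∂h/∂x = -0.01363, ∂h/∂y = +0.002886 (det = 27875).
h(50, -90) = 318.19 + (-0.01363)·(-195) + (+0.002886)·(-165) = 318.19 +2.657 -0.476 = 320.371 m.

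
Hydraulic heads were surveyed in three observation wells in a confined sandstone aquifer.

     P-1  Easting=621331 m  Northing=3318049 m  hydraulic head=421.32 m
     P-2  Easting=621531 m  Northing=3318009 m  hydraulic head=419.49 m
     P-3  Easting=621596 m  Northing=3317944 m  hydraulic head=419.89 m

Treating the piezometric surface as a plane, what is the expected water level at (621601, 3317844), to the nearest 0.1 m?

With h = a·x + b·y + c and P-1 as origin, the differences give:
  200·a + (-40)·b = -1.83
  265·a + (-105)·b = -1.43
Eliminate b (×(-105) and ×(-40), subtract): -10400·a = 134.950 → a = ∂h/∂x = -0.01298
Back-substitute: b = ∂h/∂y = -0.01913.
h(621601, 3317844) = 421.32 + (-0.01298)·(270) + (-0.01913)·(-205) = 421.32 -3.504 +3.922 = 421.738 m.

421.7 m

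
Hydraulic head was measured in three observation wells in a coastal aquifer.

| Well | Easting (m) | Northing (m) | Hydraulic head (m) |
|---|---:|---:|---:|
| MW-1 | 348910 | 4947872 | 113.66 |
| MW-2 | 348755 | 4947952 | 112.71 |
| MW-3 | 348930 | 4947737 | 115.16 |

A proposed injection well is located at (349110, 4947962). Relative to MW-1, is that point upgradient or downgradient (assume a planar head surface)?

downgradient

Differences from MW-1: to MW-2 (Δx, Δy, Δh) = (-155, 80, -0.95); to MW-3 = (20, -135, +1.50).
Determinant of the coordinate differences = (-155)·(-135) − 20·80 = 19325.
∂h/∂x = [(-0.95)·(-135) − (+1.50)·80] / 19325 = +0.0004269
∂h/∂y = [(-155)·(+1.50) − 20·(-0.95)] / 19325 = -0.01105
Head at (349110, 4947962) = 113.66 + (+0.0004269)·(200) + (-0.01105)·(90) = 112.75 m.
That is lower than the 113.66 m at MW-1, so the point is downgradient.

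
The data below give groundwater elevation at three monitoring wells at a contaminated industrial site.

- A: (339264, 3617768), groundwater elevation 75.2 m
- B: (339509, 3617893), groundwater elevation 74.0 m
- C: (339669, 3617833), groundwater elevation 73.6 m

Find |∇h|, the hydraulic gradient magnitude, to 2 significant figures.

0.0044

Taking A as reference: B−A = (245, 125, -1.2); C−A = (405, 65, -1.6).
Determinant of the coordinate differences = 245·65 − 405·125 = -34700.
∂h/∂x = [(-1.2)·65 − (-1.6)·125] / -34700 = -0.003516
∂h/∂y = [245·(-1.6) − 405·(-1.2)] / -34700 = -0.002709
|∇h| = √(-0.003516² + -0.002709²) = 0.004439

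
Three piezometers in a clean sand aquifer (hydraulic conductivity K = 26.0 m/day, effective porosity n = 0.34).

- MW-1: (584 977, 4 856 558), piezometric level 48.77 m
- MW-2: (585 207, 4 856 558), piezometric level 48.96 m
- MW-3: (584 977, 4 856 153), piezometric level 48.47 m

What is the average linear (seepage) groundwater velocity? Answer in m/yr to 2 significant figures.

31 m/yr

∂h/∂x = (48.96 − 48.77) / (585207 − 584977) = +0.0008261
∂h/∂y = (48.47 − 48.77) / (4856153 − 4856558) = +0.0007407
|∇h| = √(0.0008261² + 0.0007407²) = 0.00111
Seepage velocity v = K·i/n = 26.0 × 0.00111 / 0.34 = 0.08488 m/day = 31 m/yr.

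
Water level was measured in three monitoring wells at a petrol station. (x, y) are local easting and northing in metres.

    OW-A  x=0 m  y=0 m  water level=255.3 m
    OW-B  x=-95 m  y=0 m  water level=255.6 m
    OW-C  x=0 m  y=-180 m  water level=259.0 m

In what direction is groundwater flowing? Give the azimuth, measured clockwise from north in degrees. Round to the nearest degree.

009°

∂h/∂x = (255.6 − 255.3) / (-95 − 0) = -0.003158
∂h/∂y = (259.0 − 255.3) / (-180 − 0) = -0.02056
Flow direction (−∇h) has components (+0.003158 E, +0.02056 N).
Azimuth = atan2(E, N) = atan2(+0.003158, +0.02056) = 8.7° ≈ 009°.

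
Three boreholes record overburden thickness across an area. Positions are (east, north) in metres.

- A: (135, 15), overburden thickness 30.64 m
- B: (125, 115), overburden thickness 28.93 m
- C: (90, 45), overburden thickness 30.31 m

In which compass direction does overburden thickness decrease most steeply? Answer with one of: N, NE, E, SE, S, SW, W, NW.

N

Differences from A: to B (Δx, Δy, Δh) = (-10, 100, -1.71); to C = (-45, 30, -0.33).
Solve a·Δx + b·Δy = Δd: det = (-10)·30 − (-45)·100 = 4200.
∂d/∂x = [(-1.71)·30 − (-0.33)·100] / 4200 = -0.004357
∂d/∂y = [(-10)·(-0.33) − (-45)·(-1.71)] / 4200 = -0.01754
Steepest decrease is along −∇f = (+0.004357 E, +0.01754 N) → north.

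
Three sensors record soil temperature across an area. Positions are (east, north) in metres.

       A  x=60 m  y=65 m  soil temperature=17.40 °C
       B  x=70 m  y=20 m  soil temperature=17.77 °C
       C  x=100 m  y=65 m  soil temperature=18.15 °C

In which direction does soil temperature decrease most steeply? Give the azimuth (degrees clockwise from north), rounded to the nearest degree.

Three-point gradient (reference A): Δ to B = (10, -45, +0.37), Δ to C = (40, 0, +0.75).
∂T/∂x = +0.01875, ∂T/∂y = -0.004056 (det = 1800).
Steepest decrease is along −∇f: components (-0.01875 E, +0.004056 N).
Azimuth = atan2(-0.01875, +0.004056) = 282.2° ≈ 282°.

282°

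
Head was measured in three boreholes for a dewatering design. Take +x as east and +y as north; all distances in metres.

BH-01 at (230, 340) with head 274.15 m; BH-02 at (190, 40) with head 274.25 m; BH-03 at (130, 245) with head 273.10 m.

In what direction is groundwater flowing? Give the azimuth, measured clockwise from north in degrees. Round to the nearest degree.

279°

Differences from BH-01: to BH-02 (Δx, Δy, Δh) = (-40, -300, +0.10); to BH-03 = (-100, -95, -1.05).
Determinant of the coordinate differences = (-40)·(-95) − (-100)·(-300) = -26200.
∂h/∂x = [(+0.10)·(-95) − (-1.05)·(-300)] / -26200 = +0.01239
∂h/∂y = [(-40)·(-1.05) − (-100)·(+0.10)] / -26200 = -0.001985
Flow direction (−∇h) has components (-0.01239 E, +0.001985 N).
Azimuth = atan2(E, N) = atan2(-0.01239, +0.001985) = 279.1° ≈ 279°.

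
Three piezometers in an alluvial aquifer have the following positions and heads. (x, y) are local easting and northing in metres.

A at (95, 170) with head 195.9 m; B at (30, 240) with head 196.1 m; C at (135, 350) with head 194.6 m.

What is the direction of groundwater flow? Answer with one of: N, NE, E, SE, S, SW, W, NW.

NE

Differences from A: to B (Δx, Δy, Δh) = (-65, 70, +0.2); to C = (40, 180, -1.3).
Solve a·Δx + b·Δy = Δh: det = (-65)·180 − 40·70 = -14500.
∂h/∂x = [(+0.2)·180 − (-1.3)·70] / -14500 = -0.008759
∂h/∂y = [(-65)·(-1.3) − 40·(+0.2)] / -14500 = -0.005276
Flow = −∇h = (+0.008759 east, +0.005276 north), which points northeast.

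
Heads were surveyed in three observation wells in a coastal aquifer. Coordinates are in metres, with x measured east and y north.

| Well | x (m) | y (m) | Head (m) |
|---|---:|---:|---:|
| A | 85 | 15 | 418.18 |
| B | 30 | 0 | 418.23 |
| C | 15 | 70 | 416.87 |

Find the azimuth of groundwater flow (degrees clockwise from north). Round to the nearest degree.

Taking A as reference: B−A = (-55, -15, +0.05); C−A = (-70, 55, -1.31).
Solve a·Δx + b·Δy = Δh: det = (-55)·55 − (-70)·(-15) = -4075.
∂h/∂x = [(+0.05)·55 − (-1.31)·(-15)] / -4075 = +0.004147
∂h/∂y = [(-55)·(-1.31) − (-70)·(+0.05)] / -4075 = -0.01854
Flow direction (−∇h) has components (-0.004147 E, +0.01854 N).
Azimuth = atan2(E, N) = atan2(-0.004147, +0.01854) = 347.4° ≈ 347°.

347°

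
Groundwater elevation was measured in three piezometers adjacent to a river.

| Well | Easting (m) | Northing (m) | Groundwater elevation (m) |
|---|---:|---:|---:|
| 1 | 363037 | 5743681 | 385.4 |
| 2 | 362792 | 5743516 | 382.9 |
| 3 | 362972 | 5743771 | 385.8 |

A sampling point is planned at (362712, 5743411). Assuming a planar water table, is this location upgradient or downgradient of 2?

Differences from 1: to 2 (Δx, Δy, Δh) = (-245, -165, -2.5); to 3 = (-65, 90, +0.4).
Solve a·Δx + b·Δy = Δh: det = (-245)·90 − (-65)·(-165) = -32775.
∂h/∂x = [(-2.5)·90 − (+0.4)·(-165)] / -32775 = +0.004851
∂h/∂y = [(-245)·(+0.4) − (-65)·(-2.5)] / -32775 = +0.007948
Head at (362712, 5743411) = 385.4 + (+0.004851)·(-325) + (+0.007948)·(-270) = 381.68 m.
That is lower than the 382.9 m at 2, so the point is downgradient.

downgradient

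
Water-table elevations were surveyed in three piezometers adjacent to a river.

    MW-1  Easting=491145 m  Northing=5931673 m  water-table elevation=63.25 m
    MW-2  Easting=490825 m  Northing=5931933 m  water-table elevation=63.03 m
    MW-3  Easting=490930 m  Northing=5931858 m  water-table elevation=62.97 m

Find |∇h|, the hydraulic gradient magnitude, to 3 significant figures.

Taking MW-1 as reference: MW-2−MW-1 = (-320, 260, -0.22); MW-3−MW-1 = (-215, 185, -0.28).
Solve a·Δx + b·Δy = Δh: det = (-320)·185 − (-215)·260 = -3300.
∂h/∂x = [(-0.22)·185 − (-0.28)·260] / -3300 = -0.009727
∂h/∂y = [(-320)·(-0.28) − (-215)·(-0.22)] / -3300 = -0.01282
|∇h| = √(-0.009727² + -0.01282²) = 0.01609

0.0161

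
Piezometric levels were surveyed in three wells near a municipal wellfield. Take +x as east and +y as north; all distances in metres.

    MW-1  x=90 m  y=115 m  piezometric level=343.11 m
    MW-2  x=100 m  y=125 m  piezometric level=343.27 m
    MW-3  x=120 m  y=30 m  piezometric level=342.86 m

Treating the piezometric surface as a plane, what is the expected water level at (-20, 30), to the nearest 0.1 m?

341.5 m

Differences from MW-1: to MW-2 (Δx, Δy, Δh) = (10, 10, +0.16); to MW-3 = (30, -85, -0.25).
Determinant of the coordinate differences = 10·(-85) − 30·10 = -1150.
∂h/∂x = [(+0.16)·(-85) − (-0.25)·10] / -1150 = +0.009652
∂h/∂y = [10·(-0.25) − 30·(+0.16)] / -1150 = +0.006348
h(-20, 30) = 343.11 + (+0.009652)·(-110) + (+0.006348)·(-85) = 343.11 -1.062 -0.540 = 341.509 m.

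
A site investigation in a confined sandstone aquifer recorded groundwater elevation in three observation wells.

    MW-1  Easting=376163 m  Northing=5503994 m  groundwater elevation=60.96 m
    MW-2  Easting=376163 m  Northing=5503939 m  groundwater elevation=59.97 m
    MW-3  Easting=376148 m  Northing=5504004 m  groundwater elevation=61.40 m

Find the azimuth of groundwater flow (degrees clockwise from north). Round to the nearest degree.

Taking MW-1 as reference: MW-2−MW-1 = (0, -55, -0.99); MW-3−MW-1 = (-15, 10, +0.44).
Solve a·Δx + b·Δy = Δh: det = 0·10 − (-15)·(-55) = -825.
∂h/∂x = [(-0.99)·10 − (+0.44)·(-55)] / -825 = -0.01733
∂h/∂y = [0·(+0.44) − (-15)·(-0.99)] / -825 = +0.01800
Flow direction (−∇h) has components (+0.01733 E, -0.01800 N).
Azimuth = atan2(E, N) = atan2(+0.01733, -0.01800) = 136.1° ≈ 136°.

136°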